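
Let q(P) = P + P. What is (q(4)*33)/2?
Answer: 132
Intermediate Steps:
q(P) = 2*P
(q(4)*33)/2 = ((2*4)*33)/2 = (8*33)*(½) = 264*(½) = 132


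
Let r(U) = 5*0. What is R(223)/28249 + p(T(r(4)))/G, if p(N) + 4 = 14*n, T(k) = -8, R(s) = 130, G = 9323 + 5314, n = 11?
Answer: 3840/258587 ≈ 0.014850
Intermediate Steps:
r(U) = 0
G = 14637
p(N) = 150 (p(N) = -4 + 14*11 = -4 + 154 = 150)
R(223)/28249 + p(T(r(4)))/G = 130/28249 + 150/14637 = 130*(1/28249) + 150*(1/14637) = 10/2173 + 50/4879 = 3840/258587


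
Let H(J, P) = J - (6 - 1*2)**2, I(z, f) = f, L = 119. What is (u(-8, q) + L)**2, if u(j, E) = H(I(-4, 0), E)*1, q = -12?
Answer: 10609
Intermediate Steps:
H(J, P) = -16 + J (H(J, P) = J - (6 - 2)**2 = J - 1*4**2 = J - 1*16 = J - 16 = -16 + J)
u(j, E) = -16 (u(j, E) = (-16 + 0)*1 = -16*1 = -16)
(u(-8, q) + L)**2 = (-16 + 119)**2 = 103**2 = 10609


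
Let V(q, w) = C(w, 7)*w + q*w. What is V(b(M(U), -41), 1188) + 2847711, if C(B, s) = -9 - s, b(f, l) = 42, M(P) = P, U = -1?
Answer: 2878599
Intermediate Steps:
V(q, w) = -16*w + q*w (V(q, w) = (-9 - 1*7)*w + q*w = (-9 - 7)*w + q*w = -16*w + q*w)
V(b(M(U), -41), 1188) + 2847711 = 1188*(-16 + 42) + 2847711 = 1188*26 + 2847711 = 30888 + 2847711 = 2878599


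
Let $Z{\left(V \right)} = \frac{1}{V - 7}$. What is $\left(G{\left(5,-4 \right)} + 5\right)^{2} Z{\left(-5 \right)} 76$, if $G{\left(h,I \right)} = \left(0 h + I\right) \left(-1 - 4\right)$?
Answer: $- \frac{11875}{3} \approx -3958.3$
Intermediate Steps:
$G{\left(h,I \right)} = - 5 I$ ($G{\left(h,I \right)} = \left(0 + I\right) \left(-5\right) = I \left(-5\right) = - 5 I$)
$Z{\left(V \right)} = \frac{1}{-7 + V}$
$\left(G{\left(5,-4 \right)} + 5\right)^{2} Z{\left(-5 \right)} 76 = \frac{\left(\left(-5\right) \left(-4\right) + 5\right)^{2}}{-7 - 5} \cdot 76 = \frac{\left(20 + 5\right)^{2}}{-12} \cdot 76 = 25^{2} \left(- \frac{1}{12}\right) 76 = 625 \left(- \frac{1}{12}\right) 76 = \left(- \frac{625}{12}\right) 76 = - \frac{11875}{3}$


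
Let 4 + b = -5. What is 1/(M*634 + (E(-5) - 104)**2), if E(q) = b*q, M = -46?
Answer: -1/25683 ≈ -3.8936e-5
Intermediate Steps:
b = -9 (b = -4 - 5 = -9)
E(q) = -9*q
1/(M*634 + (E(-5) - 104)**2) = 1/(-46*634 + (-9*(-5) - 104)**2) = 1/(-29164 + (45 - 104)**2) = 1/(-29164 + (-59)**2) = 1/(-29164 + 3481) = 1/(-25683) = -1/25683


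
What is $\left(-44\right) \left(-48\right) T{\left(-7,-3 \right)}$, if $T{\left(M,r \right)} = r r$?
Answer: $19008$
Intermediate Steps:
$T{\left(M,r \right)} = r^{2}$
$\left(-44\right) \left(-48\right) T{\left(-7,-3 \right)} = \left(-44\right) \left(-48\right) \left(-3\right)^{2} = 2112 \cdot 9 = 19008$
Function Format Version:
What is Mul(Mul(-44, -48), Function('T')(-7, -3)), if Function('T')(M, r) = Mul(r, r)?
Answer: 19008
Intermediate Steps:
Function('T')(M, r) = Pow(r, 2)
Mul(Mul(-44, -48), Function('T')(-7, -3)) = Mul(Mul(-44, -48), Pow(-3, 2)) = Mul(2112, 9) = 19008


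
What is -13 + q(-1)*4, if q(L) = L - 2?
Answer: -25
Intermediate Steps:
q(L) = -2 + L
-13 + q(-1)*4 = -13 + (-2 - 1)*4 = -13 - 3*4 = -13 - 12 = -25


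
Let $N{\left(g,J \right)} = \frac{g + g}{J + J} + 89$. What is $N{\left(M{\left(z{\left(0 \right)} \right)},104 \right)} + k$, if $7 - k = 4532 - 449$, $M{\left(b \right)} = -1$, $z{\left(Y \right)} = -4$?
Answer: $- \frac{414649}{104} \approx -3987.0$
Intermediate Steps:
$N{\left(g,J \right)} = 89 + \frac{g}{J}$ ($N{\left(g,J \right)} = \frac{2 g}{2 J} + 89 = 2 g \frac{1}{2 J} + 89 = \frac{g}{J} + 89 = 89 + \frac{g}{J}$)
$k = -4076$ ($k = 7 - \left(4532 - 449\right) = 7 - 4083 = -4076$)
$N{\left(M{\left(z{\left(0 \right)} \right)},104 \right)} + k = \left(89 - \frac{1}{104}\right) - 4076 = \frac{9255}{104} - 4076 = - \frac{414649}{104}$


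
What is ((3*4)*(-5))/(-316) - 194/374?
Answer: -4858/14773 ≈ -0.32884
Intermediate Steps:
((3*4)*(-5))/(-316) - 194/374 = (12*(-5))*(-1/316) - 194*1/374 = -60*(-1/316) - 97/187 = 15/79 - 97/187 = -4858/14773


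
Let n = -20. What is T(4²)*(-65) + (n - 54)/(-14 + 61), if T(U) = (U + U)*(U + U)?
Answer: -3128394/47 ≈ -66562.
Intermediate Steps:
T(U) = 4*U² (T(U) = (2*U)*(2*U) = 4*U²)
T(4²)*(-65) + (n - 54)/(-14 + 61) = (4*(4²)²)*(-65) + (-20 - 54)/(-14 + 61) = (4*16²)*(-65) - 74/47 = (4*256)*(-65) - 74*1/47 = 1024*(-65) - 74/47 = -66560 - 74/47 = -3128394/47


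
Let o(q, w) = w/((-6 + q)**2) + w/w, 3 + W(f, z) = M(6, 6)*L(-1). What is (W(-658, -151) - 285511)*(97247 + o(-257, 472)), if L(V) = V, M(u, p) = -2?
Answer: -1920509996700608/69169 ≈ -2.7765e+10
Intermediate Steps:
W(f, z) = -1 (W(f, z) = -3 - 2*(-1) = -3 + 2 = -1)
o(q, w) = 1 + w/(-6 + q)**2 (o(q, w) = w/(-6 + q)**2 + 1 = 1 + w/(-6 + q)**2)
(W(-658, -151) - 285511)*(97247 + o(-257, 472)) = (-1 - 285511)*(97247 + (1 + 472/(-6 - 257)**2)) = -285512*(97247 + (1 + 472/(-263)**2)) = -285512*(97247 + (1 + 472*(1/69169))) = -285512*(97247 + (1 + 472/69169)) = -285512*(97247 + 69641/69169) = -285512*6726547384/69169 = -1920509996700608/69169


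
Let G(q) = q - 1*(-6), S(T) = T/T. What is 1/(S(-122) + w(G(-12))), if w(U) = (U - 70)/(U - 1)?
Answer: 7/83 ≈ 0.084337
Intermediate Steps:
S(T) = 1
G(q) = 6 + q (G(q) = q + 6 = 6 + q)
w(U) = (-70 + U)/(-1 + U)
1/(S(-122) + w(G(-12))) = 1/(1 + (-70 + (6 - 12))/(-1 + (6 - 12))) = 1/(1 + (-70 - 6)/(-1 - 6)) = 1/(1 - 76/(-7)) = 1/(1 - 1/7*(-76)) = 1/(1 + 76/7) = 1/(83/7) = 7/83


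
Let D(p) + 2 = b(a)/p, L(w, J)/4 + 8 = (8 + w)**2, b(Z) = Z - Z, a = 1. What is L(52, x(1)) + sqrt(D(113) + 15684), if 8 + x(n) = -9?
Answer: 14368 + sqrt(15682) ≈ 14493.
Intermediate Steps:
x(n) = -17 (x(n) = -8 - 9 = -17)
b(Z) = 0
L(w, J) = -32 + 4*(8 + w)**2
D(p) = -2 (D(p) = -2 + 0/p = -2 + 0 = -2)
L(52, x(1)) + sqrt(D(113) + 15684) = (-32 + 4*(8 + 52)**2) + sqrt(-2 + 15684) = (-32 + 4*60**2) + sqrt(15682) = (-32 + 4*3600) + sqrt(15682) = (-32 + 14400) + sqrt(15682) = 14368 + sqrt(15682)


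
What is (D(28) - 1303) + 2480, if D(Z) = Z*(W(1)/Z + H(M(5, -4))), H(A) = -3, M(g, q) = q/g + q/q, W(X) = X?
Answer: 1094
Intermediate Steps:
M(g, q) = 1 + q/g (M(g, q) = q/g + 1 = 1 + q/g)
D(Z) = Z*(-3 + 1/Z) (D(Z) = Z*(1/Z - 3) = Z*(-3 + 1/Z))
(D(28) - 1303) + 2480 = ((1 - 3*28) - 1303) + 2480 = ((1 - 84) - 1303) + 2480 = (-83 - 1303) + 2480 = -1386 + 2480 = 1094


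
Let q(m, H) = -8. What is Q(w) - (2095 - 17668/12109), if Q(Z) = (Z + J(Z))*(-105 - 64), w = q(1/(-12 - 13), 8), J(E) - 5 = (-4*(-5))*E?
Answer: 308215936/12109 ≈ 25453.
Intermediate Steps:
J(E) = 5 + 20*E (J(E) = 5 + (-4*(-5))*E = 5 + 20*E)
w = -8
Q(Z) = -845 - 3549*Z (Q(Z) = (Z + (5 + 20*Z))*(-105 - 64) = (5 + 21*Z)*(-169) = -845 - 3549*Z)
Q(w) - (2095 - 17668/12109) = (-845 - 3549*(-8)) - (2095 - 17668/12109) = (-845 + 28392) - (2095 - 17668*1/12109) = 27547 - (2095 - 17668/12109) = 27547 - 1*25350687/12109 = 27547 - 25350687/12109 = 308215936/12109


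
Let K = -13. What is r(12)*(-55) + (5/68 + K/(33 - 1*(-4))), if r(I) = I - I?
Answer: -699/2516 ≈ -0.27782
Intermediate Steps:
r(I) = 0
r(12)*(-55) + (5/68 + K/(33 - 1*(-4))) = 0*(-55) + (5/68 - 13/(33 - 1*(-4))) = 0 + (5*(1/68) - 13/(33 + 4)) = 0 + (5/68 - 13/37) = 0 - 699/2516 = -699/2516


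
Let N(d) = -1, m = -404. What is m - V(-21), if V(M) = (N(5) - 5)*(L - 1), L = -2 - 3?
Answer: -440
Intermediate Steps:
L = -5
V(M) = 36 (V(M) = (-1 - 5)*(-5 - 1) = -6*(-6) = 36)
m - V(-21) = -404 - 1*36 = -404 - 36 = -440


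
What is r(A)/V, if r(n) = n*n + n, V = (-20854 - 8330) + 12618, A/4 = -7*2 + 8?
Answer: -92/2761 ≈ -0.033321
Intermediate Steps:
A = -24 (A = 4*(-7*2 + 8) = 4*(-14 + 8) = 4*(-6) = -24)
V = -16566 (V = -29184 + 12618 = -16566)
r(n) = n + n**2 (r(n) = n**2 + n = n + n**2)
r(A)/V = -24*(1 - 24)/(-16566) = -24*(-23)*(-1/16566) = 552*(-1/16566) = -92/2761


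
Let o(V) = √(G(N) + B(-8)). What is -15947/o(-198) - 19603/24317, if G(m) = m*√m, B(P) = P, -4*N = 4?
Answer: -19603/24317 - 15947/√(-8 - I) ≈ -349.79 - 5605.5*I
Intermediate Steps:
N = -1 (N = -¼*4 = -1)
G(m) = m^(3/2)
o(V) = √(-8 - I) (o(V) = √((-1)^(3/2) - 8) = √(-I - 8) = √(-8 - I))
-15947/o(-198) - 19603/24317 = -15947/√(-8 - I) - 19603/24317 = -19603/24317 - 15947/√(-8 - I)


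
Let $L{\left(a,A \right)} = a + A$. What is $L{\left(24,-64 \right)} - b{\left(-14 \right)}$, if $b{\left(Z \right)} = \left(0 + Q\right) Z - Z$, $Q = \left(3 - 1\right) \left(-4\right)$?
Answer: $-166$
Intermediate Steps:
$L{\left(a,A \right)} = A + a$
$Q = -8$ ($Q = 2 \left(-4\right) = -8$)
$b{\left(Z \right)} = - 9 Z$ ($b{\left(Z \right)} = \left(0 - 8\right) Z - Z = - 8 Z - Z = - 9 Z$)
$L{\left(24,-64 \right)} - b{\left(-14 \right)} = \left(-64 + 24\right) - \left(-9\right) \left(-14\right) = -40 - 126 = -166$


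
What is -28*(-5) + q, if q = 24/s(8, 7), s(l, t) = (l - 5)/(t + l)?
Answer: 260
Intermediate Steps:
s(l, t) = (-5 + l)/(l + t)
q = 120 (q = 24/(((-5 + 8)/(8 + 7))) = 24/((3/15)) = 24/(((1/15)*3)) = 24/(⅕) = 24*5 = 120)
-28*(-5) + q = -28*(-5) + 120 = 140 + 120 = 260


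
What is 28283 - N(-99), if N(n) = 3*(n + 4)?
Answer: 28568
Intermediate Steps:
N(n) = 12 + 3*n (N(n) = 3*(4 + n) = 12 + 3*n)
28283 - N(-99) = 28283 - (12 + 3*(-99)) = 28283 - (12 - 297) = 28283 - 1*(-285) = 28283 + 285 = 28568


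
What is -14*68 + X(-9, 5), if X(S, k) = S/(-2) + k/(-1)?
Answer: -1905/2 ≈ -952.50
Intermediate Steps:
X(S, k) = -k - S/2 (X(S, k) = S*(-1/2) + k*(-1) = -S/2 - k = -k - S/2)
-14*68 + X(-9, 5) = -14*68 + (-1*5 - 1/2*(-9)) = -952 + (-5 + 9/2) = -952 - 1/2 = -1905/2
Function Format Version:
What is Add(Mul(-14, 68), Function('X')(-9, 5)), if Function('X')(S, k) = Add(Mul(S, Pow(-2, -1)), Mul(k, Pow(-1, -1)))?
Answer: Rational(-1905, 2) ≈ -952.50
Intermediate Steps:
Function('X')(S, k) = Add(Mul(-1, k), Mul(Rational(-1, 2), S)) (Function('X')(S, k) = Add(Mul(S, Rational(-1, 2)), Mul(k, -1)) = Add(Mul(Rational(-1, 2), S), Mul(-1, k)) = Add(Mul(-1, k), Mul(Rational(-1, 2), S)))
Add(Mul(-14, 68), Function('X')(-9, 5)) = Add(Mul(-14, 68), Add(Mul(-1, 5), Mul(Rational(-1, 2), -9))) = Add(-952, Add(-5, Rational(9, 2))) = Add(-952, Rational(-1, 2)) = Rational(-1905, 2)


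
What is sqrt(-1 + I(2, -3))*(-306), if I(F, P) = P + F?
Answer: -306*I*sqrt(2) ≈ -432.75*I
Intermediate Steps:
I(F, P) = F + P
sqrt(-1 + I(2, -3))*(-306) = sqrt(-1 + (2 - 3))*(-306) = sqrt(-1 - 1)*(-306) = sqrt(-2)*(-306) = (I*sqrt(2))*(-306) = -306*I*sqrt(2)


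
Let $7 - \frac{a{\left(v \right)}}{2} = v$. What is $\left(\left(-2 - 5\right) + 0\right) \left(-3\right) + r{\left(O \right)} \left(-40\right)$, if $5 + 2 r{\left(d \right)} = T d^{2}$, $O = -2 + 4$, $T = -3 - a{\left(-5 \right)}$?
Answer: $2281$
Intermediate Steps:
$a{\left(v \right)} = 14 - 2 v$
$T = -27$ ($T = -3 - \left(14 - -10\right) = -3 - \left(14 + 10\right) = -3 - 24 = -27$)
$O = 2$
$r{\left(d \right)} = - \frac{5}{2} - \frac{27 d^{2}}{2}$ ($r{\left(d \right)} = - \frac{5}{2} + \frac{\left(-27\right) d^{2}}{2} = - \frac{5}{2} - \frac{27 d^{2}}{2}$)
$\left(\left(-2 - 5\right) + 0\right) \left(-3\right) + r{\left(O \right)} \left(-40\right) = \left(\left(-2 - 5\right) + 0\right) \left(-3\right) + \left(- \frac{5}{2} - \frac{27 \cdot 2^{2}}{2}\right) \left(-40\right) = \left(-7 + 0\right) \left(-3\right) + \left(- \frac{5}{2} - 54\right) \left(-40\right) = \left(-7\right) \left(-3\right) + \left(- \frac{5}{2} - 54\right) \left(-40\right) = 21 - -2260 = 21 + 2260 = 2281$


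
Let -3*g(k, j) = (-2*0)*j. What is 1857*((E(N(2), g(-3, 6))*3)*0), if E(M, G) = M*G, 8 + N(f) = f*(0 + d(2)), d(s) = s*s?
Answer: 0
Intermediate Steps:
d(s) = s²
g(k, j) = 0 (g(k, j) = -(-2*0)*j/3 = -0*j = -⅓*0 = 0)
N(f) = -8 + 4*f (N(f) = -8 + f*(0 + 2²) = -8 + f*(0 + 4) = -8 + f*4 = -8 + 4*f)
E(M, G) = G*M
1857*((E(N(2), g(-3, 6))*3)*0) = 1857*(((0*(-8 + 4*2))*3)*0) = 1857*(((0*(-8 + 8))*3)*0) = 1857*(((0*0)*3)*0) = 1857*((0*3)*0) = 1857*(0*0) = 1857*0 = 0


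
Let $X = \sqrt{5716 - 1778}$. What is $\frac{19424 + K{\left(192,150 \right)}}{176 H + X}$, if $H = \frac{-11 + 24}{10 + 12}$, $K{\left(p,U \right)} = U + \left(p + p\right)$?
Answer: $\frac{1037816}{3439} - \frac{9979 \sqrt{3938}}{3439} \approx 119.69$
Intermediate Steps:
$K{\left(p,U \right)} = U + 2 p$
$H = \frac{13}{22} \approx 0.59091$
$X = \sqrt{3938} \approx 62.753$
$\frac{19424 + K{\left(192,150 \right)}}{176 H + X} = \frac{19424 + \left(150 + 2 \cdot 192\right)}{176 \cdot \frac{13}{22} + \sqrt{3938}} = \frac{19424 + \left(150 + 384\right)}{104 + \sqrt{3938}} = \frac{19424 + 534}{104 + \sqrt{3938}} = \frac{19958}{104 + \sqrt{3938}}$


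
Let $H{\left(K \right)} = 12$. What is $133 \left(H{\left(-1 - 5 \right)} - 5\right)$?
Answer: $931$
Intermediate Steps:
$133 \left(H{\left(-1 - 5 \right)} - 5\right) = 133 \left(12 - 5\right) = 133 \cdot 7 = 931$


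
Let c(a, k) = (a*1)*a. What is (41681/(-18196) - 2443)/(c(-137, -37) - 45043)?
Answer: 14831503/159360568 ≈ 0.093069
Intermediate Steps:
c(a, k) = a**2 (c(a, k) = a*a = a**2)
(41681/(-18196) - 2443)/(c(-137, -37) - 45043) = (41681/(-18196) - 2443)/((-137)**2 - 45043) = (41681*(-1/18196) - 2443)/(18769 - 45043) = (-41681/18196 - 2443)/(-26274) = -44494509/18196*(-1/26274) = 14831503/159360568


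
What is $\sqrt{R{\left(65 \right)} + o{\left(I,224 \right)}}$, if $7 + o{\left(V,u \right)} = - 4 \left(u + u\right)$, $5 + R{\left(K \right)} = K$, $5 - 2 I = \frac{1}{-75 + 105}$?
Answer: $i \sqrt{1739} \approx 41.701 i$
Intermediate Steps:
$I = \frac{149}{60}$ ($I = \frac{5}{2} - \frac{1}{2 \left(-75 + 105\right)} = \frac{5}{2} - \frac{1}{2 \cdot 30} = \frac{5}{2} - \frac{1}{60} = \frac{149}{60} \approx 2.4833$)
$R{\left(K \right)} = -5 + K$
$o{\left(V,u \right)} = -7 - 8 u$ ($o{\left(V,u \right)} = -7 - 4 \left(u + u\right) = -7 - 4 \cdot 2 u = -7 - 8 u$)
$\sqrt{R{\left(65 \right)} + o{\left(I,224 \right)}} = \sqrt{\left(-5 + 65\right) - 1799} = \sqrt{60 - 1799} = \sqrt{-1739} = i \sqrt{1739}$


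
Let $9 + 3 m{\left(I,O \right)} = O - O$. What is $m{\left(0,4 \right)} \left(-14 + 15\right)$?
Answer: $-3$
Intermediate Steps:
$m{\left(I,O \right)} = -3$ ($m{\left(I,O \right)} = -3 + \frac{O - O}{3} = -3 + \frac{1}{3} \cdot 0 = -3 + 0 = -3$)
$m{\left(0,4 \right)} \left(-14 + 15\right) = - 3 \left(-14 + 15\right) = \left(-3\right) 1 = -3$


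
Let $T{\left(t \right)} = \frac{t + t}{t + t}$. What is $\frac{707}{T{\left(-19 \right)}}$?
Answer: $707$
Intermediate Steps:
$T{\left(t \right)} = 1$ ($T{\left(t \right)} = \frac{2 t}{2 t} = 2 t \frac{1}{2 t} = 1$)
$\frac{707}{T{\left(-19 \right)}} = \frac{707}{1} = 707 \cdot 1 = 707$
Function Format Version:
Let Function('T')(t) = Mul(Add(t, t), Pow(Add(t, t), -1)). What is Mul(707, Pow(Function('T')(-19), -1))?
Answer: 707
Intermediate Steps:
Function('T')(t) = 1 (Function('T')(t) = Mul(Mul(2, t), Pow(Mul(2, t), -1)) = Mul(Mul(2, t), Mul(Rational(1, 2), Pow(t, -1))) = 1)
Mul(707, Pow(Function('T')(-19), -1)) = Mul(707, Pow(1, -1)) = Mul(707, 1) = 707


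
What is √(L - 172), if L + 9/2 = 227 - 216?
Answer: I*√662/2 ≈ 12.865*I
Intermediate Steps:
L = 13/2 (L = -9/2 + (227 - 216) = -9/2 + 11 = 13/2 ≈ 6.5000)
√(L - 172) = √(13/2 - 172) = √(-331/2) = I*√662/2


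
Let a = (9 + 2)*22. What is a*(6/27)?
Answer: 484/9 ≈ 53.778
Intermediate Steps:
a = 242 (a = 11*22 = 242)
a*(6/27) = 242*(6/27) = 242*(6*(1/27)) = 242*(2/9) = 484/9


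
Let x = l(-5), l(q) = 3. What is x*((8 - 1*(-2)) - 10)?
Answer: 0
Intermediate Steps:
x = 3
x*((8 - 1*(-2)) - 10) = 3*((8 - 1*(-2)) - 10) = 3*((8 + 2) - 10) = 3*(10 - 10) = 3*0 = 0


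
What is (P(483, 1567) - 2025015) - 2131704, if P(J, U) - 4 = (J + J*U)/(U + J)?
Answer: -4260254203/1025 ≈ -4.1563e+6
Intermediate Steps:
P(J, U) = 4 + (J + J*U)/(J + U) (P(J, U) = 4 + (J + J*U)/(U + J) = 4 + (J + J*U)/(J + U))
(P(483, 1567) - 2025015) - 2131704 = ((4*1567 + 5*483 + 483*1567)/(483 + 1567) - 2025015) - 2131704 = ((6268 + 2415 + 756861)/2050 - 2025015) - 2131704 = ((1/2050)*765544 - 2025015) - 2131704 = (382772/1025 - 2025015) - 2131704 = -2075257603/1025 - 2131704 = -4260254203/1025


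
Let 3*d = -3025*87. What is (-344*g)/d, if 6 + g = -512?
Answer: -178192/87725 ≈ -2.0313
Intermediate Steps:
g = -518 (g = -6 - 512 = -518)
d = -87725 (d = (-3025*87)/3 = (⅓)*(-263175) = -87725)
(-344*g)/d = -344*(-518)/(-87725) = 178192*(-1/87725) = -178192/87725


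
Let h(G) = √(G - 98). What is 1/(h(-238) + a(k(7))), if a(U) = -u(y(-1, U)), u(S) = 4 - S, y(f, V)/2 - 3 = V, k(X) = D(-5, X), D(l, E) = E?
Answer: 1/37 - I*√21/148 ≈ 0.027027 - 0.030963*I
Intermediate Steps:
k(X) = X
y(f, V) = 6 + 2*V
a(U) = 2 + 2*U (a(U) = -(4 - (6 + 2*U)) = -(4 + (-6 - 2*U)) = -(-2 - 2*U) = 2 + 2*U)
h(G) = √(-98 + G)
1/(h(-238) + a(k(7))) = 1/(√(-98 - 238) + (2 + 2*7)) = 1/(√(-336) + (2 + 14)) = 1/(4*I*√21 + 16) = 1/(16 + 4*I*√21)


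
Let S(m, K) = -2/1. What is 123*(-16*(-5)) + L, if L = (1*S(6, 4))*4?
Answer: 9832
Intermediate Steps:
S(m, K) = -2 (S(m, K) = -2*1 = -2)
L = -8 (L = (1*(-2))*4 = -2*4 = -8)
123*(-16*(-5)) + L = 123*(-16*(-5)) - 8 = 123*80 - 8 = 9840 - 8 = 9832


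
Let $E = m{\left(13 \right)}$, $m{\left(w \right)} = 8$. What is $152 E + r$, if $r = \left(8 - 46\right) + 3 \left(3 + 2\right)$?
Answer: $1193$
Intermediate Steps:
$E = 8$
$r = -23$ ($r = -38 + 3 \cdot 5 = -38 + 15 = -23$)
$152 E + r = 152 \cdot 8 - 23 = 1216 - 23 = 1193$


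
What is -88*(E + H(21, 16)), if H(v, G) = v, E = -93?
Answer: 6336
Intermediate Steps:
-88*(E + H(21, 16)) = -88*(-93 + 21) = -88*(-72) = 6336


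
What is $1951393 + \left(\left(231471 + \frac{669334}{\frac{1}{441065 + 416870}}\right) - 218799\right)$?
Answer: $574247029355$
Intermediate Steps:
$1951393 + \left(\left(231471 + \frac{669334}{\frac{1}{441065 + 416870}}\right) - 218799\right) = 1951393 + \left(\left(231471 + \frac{669334}{\frac{1}{857935}}\right) - 218799\right) = 1951393 + \left(\left(231471 + 669334 \frac{1}{\frac{1}{857935}}\right) - 218799\right) = 1951393 + \left(\left(231471 + 669334 \cdot 857935\right) - 218799\right) = 1951393 + \left(\left(231471 + 574245065290\right) - 218799\right) = 1951393 + \left(574245296761 - 218799\right) = 1951393 + 574245077962 = 574247029355$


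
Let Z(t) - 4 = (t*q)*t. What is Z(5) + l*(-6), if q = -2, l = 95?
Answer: -616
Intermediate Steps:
Z(t) = 4 - 2*t² (Z(t) = 4 + (t*(-2))*t = 4 + (-2*t)*t = 4 - 2*t²)
Z(5) + l*(-6) = (4 - 2*5²) + 95*(-6) = (4 - 2*25) - 570 = (4 - 50) - 570 = -46 - 570 = -616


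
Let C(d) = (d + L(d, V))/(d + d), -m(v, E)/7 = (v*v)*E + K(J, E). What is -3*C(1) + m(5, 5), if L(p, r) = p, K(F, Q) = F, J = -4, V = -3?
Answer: -850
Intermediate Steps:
m(v, E) = 28 - 7*E*v**2 (m(v, E) = -7*((v*v)*E - 4) = -7*(v**2*E - 4) = -7*(E*v**2 - 4) = -7*(-4 + E*v**2) = 28 - 7*E*v**2)
C(d) = 1 (C(d) = (d + d)/(d + d) = (2*d)/((2*d)) = (2*d)*(1/(2*d)) = 1)
-3*C(1) + m(5, 5) = -3*1 + (28 - 7*5*5**2) = -3 + (28 - 7*5*25) = -3 + (28 - 875) = -3 - 847 = -850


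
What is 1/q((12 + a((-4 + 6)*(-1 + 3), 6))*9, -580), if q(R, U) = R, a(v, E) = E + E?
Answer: 1/216 ≈ 0.0046296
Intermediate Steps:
a(v, E) = 2*E
1/q((12 + a((-4 + 6)*(-1 + 3), 6))*9, -580) = 1/((12 + 2*6)*9) = 1/((12 + 12)*9) = 1/(24*9) = 1/216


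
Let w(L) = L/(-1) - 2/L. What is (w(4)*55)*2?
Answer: -495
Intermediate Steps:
w(L) = -L - 2/L (w(L) = L*(-1) - 2/L = -L - 2/L)
(w(4)*55)*2 = ((-1*4 - 2/4)*55)*2 = ((-4 - 2*¼)*55)*2 = ((-4 - ½)*55)*2 = -9/2*55*2 = -495/2*2 = -495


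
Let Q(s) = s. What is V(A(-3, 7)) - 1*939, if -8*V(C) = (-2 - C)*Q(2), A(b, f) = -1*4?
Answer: -1879/2 ≈ -939.50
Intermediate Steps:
A(b, f) = -4
V(C) = 1/2 + C/4 (V(C) = -(-2 - C)*2/8 = -(-4 - 2*C)/8 = 1/2 + C/4)
V(A(-3, 7)) - 1*939 = (1/2 + (1/4)*(-4)) - 1*939 = (1/2 - 1) - 939 = -1/2 - 939 = -1879/2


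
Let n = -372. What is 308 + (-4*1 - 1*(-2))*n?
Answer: 1052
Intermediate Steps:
308 + (-4*1 - 1*(-2))*n = 308 + (-4*1 - 1*(-2))*(-372) = 308 + (-4 + 2)*(-372) = 308 - 2*(-372) = 308 + 744 = 1052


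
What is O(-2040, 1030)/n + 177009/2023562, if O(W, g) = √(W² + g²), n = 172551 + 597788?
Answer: 177009/2023562 + 50*√2089/770339 ≈ 0.090441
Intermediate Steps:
n = 770339
O(-2040, 1030)/n + 177009/2023562 = √((-2040)² + 1030²)/770339 + 177009/2023562 = √(4161600 + 1060900)*(1/770339) + 177009*(1/2023562) = √5222500*(1/770339) + 177009/2023562 = (50*√2089)*(1/770339) + 177009/2023562 = 50*√2089/770339 + 177009/2023562 = 177009/2023562 + 50*√2089/770339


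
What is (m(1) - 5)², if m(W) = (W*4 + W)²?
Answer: 400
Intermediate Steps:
m(W) = 25*W² (m(W) = (4*W + W)² = (5*W)² = 25*W²)
(m(1) - 5)² = (25*1² - 5)² = (25*1 - 5)² = (25 - 5)² = 20² = 400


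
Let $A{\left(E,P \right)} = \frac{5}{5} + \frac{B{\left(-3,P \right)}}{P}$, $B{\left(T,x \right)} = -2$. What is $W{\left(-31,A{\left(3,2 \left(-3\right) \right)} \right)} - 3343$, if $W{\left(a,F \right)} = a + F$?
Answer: $- \frac{10118}{3} \approx -3372.7$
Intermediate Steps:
$A{\left(E,P \right)} = 1 - \frac{2}{P}$ ($A{\left(E,P \right)} = \frac{5}{5} - \frac{2}{P} = 5 \cdot \frac{1}{5} - \frac{2}{P} = 1 - \frac{2}{P}$)
$W{\left(a,F \right)} = F + a$
$W{\left(-31,A{\left(3,2 \left(-3\right) \right)} \right)} - 3343 = \left(\frac{-2 + 2 \left(-3\right)}{2 \left(-3\right)} - 31\right) - 3343 = \left(\frac{-2 - 6}{-6} - 31\right) - 3343 = \left(\left(- \frac{1}{6}\right) \left(-8\right) - 31\right) - 3343 = \left(\frac{4}{3} - 31\right) - 3343 = - \frac{89}{3} - 3343 = - \frac{10118}{3}$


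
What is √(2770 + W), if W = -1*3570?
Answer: 20*I*√2 ≈ 28.284*I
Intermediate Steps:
W = -3570
√(2770 + W) = √(2770 - 3570) = √(-800) = 20*I*√2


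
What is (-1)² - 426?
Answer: -425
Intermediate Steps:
(-1)² - 426 = 1 - 426 = -425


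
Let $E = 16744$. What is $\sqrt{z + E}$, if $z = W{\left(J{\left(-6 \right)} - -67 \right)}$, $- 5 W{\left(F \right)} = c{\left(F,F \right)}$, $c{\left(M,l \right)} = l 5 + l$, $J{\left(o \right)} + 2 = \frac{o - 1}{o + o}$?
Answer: $\frac{3 \sqrt{185170}}{10} \approx 129.09$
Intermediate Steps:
$J{\left(o \right)} = -2 + \frac{-1 + o}{2 o}$ ($J{\left(o \right)} = -2 + \frac{o - 1}{o + o} = -2 + \frac{-1 + o}{2 o}$)
$c{\left(M,l \right)} = 6 l$ ($c{\left(M,l \right)} = 5 l + l = 6 l$)
$W{\left(F \right)} = - \frac{6 F}{5}$
$z = - \frac{787}{10}$ ($z = - \frac{6 \left(\frac{-1 - -18}{2 \left(-6\right)} - -67\right)}{5} = - \frac{6 \left(\frac{1}{2} \left(- \frac{1}{6}\right) \left(-1 + 18\right) + 67\right)}{5} = - \frac{6 \left(\frac{1}{2} \left(- \frac{1}{6}\right) 17 + 67\right)}{5} = - \frac{6 \left(- \frac{17}{12} + 67\right)}{5} = \left(- \frac{6}{5}\right) \frac{787}{12} = - \frac{787}{10} \approx -78.7$)
$\sqrt{z + E} = \sqrt{- \frac{787}{10} + 16744} = \sqrt{\frac{166653}{10}} = \frac{3 \sqrt{185170}}{10}$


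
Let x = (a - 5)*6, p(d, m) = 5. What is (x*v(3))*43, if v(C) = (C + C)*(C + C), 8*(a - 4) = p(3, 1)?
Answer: -3483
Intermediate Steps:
a = 37/8 (a = 4 + (⅛)*5 = 4 + 5/8 = 37/8 ≈ 4.6250)
v(C) = 4*C² (v(C) = (2*C)*(2*C) = 4*C²)
x = -9/4 (x = (37/8 - 5)*6 = -3/8*6 = -9/4 ≈ -2.2500)
(x*v(3))*43 = -9*3²*43 = -9*9*43 = -9/4*36*43 = -81*43 = -3483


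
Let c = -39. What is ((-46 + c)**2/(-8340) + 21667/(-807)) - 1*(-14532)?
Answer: 6507956587/448692 ≈ 14504.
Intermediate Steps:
((-46 + c)**2/(-8340) + 21667/(-807)) - 1*(-14532) = ((-46 - 39)**2/(-8340) + 21667/(-807)) - 1*(-14532) = ((-85)**2*(-1/8340) + 21667*(-1/807)) + 14532 = (7225*(-1/8340) - 21667/807) + 14532 = (-1445/1668 - 21667/807) + 14532 = -12435557/448692 + 14532 = 6507956587/448692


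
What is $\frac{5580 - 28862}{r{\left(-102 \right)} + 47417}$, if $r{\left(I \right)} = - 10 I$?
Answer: $- \frac{23282}{48437} \approx -0.48067$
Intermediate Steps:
$\frac{5580 - 28862}{r{\left(-102 \right)} + 47417} = \frac{5580 - 28862}{\left(-10\right) \left(-102\right) + 47417} = - \frac{23282}{1020 + 47417} = - \frac{23282}{48437}$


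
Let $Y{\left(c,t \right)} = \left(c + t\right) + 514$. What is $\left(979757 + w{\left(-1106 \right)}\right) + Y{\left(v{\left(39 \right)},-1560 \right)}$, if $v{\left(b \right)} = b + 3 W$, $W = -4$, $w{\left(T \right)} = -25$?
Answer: $978713$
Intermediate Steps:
$v{\left(b \right)} = -12 + b$ ($v{\left(b \right)} = b + 3 \left(-4\right) = b - 12 = -12 + b$)
$Y{\left(c,t \right)} = 514 + c + t$
$\left(979757 + w{\left(-1106 \right)}\right) + Y{\left(v{\left(39 \right)},-1560 \right)} = \left(979757 - 25\right) + \left(514 + \left(-12 + 39\right) - 1560\right) = 979732 + \left(514 + 27 - 1560\right) = 979732 - 1019 = 978713$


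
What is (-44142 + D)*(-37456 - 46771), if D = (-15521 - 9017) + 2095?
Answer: 5608254795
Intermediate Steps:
D = -22443 (D = -24538 + 2095 = -22443)
(-44142 + D)*(-37456 - 46771) = (-44142 - 22443)*(-37456 - 46771) = -66585*(-84227) = 5608254795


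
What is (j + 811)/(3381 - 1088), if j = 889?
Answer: 1700/2293 ≈ 0.74139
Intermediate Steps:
(j + 811)/(3381 - 1088) = (889 + 811)/(3381 - 1088) = 1700/2293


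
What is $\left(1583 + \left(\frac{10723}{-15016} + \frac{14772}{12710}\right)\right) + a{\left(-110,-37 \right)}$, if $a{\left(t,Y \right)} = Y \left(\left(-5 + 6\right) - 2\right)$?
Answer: $\frac{154633985111}{95426680} \approx 1620.4$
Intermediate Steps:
$a{\left(t,Y \right)} = - Y$ ($a{\left(t,Y \right)} = Y \left(1 - 2\right) = Y \left(-1\right) = - Y$)
$\left(1583 + \left(\frac{10723}{-15016} + \frac{14772}{12710}\right)\right) + a{\left(-110,-37 \right)} = \left(1583 + \left(\frac{10723}{-15016} + \frac{14772}{12710}\right)\right) - -37 = \left(1583 + \left(10723 \left(- \frac{1}{15016}\right) + 14772 \cdot \frac{1}{12710}\right)\right) + 37 = \left(1583 + \left(- \frac{10723}{15016} + \frac{7386}{6355}\right)\right) + 37 = \left(1583 + \frac{42763511}{95426680}\right) + 37 = \frac{151103197951}{95426680} + 37 = \frac{154633985111}{95426680}$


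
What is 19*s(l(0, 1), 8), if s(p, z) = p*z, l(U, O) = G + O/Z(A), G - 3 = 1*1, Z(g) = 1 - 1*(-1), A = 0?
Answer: 684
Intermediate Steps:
Z(g) = 2 (Z(g) = 1 + 1 = 2)
G = 4 (G = 3 + 1*1 = 3 + 1 = 4)
l(U, O) = 4 + O/2
19*s(l(0, 1), 8) = 19*((4 + (1/2)*1)*8) = 19*((4 + 1/2)*8) = 19*((9/2)*8) = 19*36 = 684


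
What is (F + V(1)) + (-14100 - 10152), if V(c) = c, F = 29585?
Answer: 5334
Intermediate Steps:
(F + V(1)) + (-14100 - 10152) = (29585 + 1) + (-14100 - 10152) = 29586 - 24252 = 5334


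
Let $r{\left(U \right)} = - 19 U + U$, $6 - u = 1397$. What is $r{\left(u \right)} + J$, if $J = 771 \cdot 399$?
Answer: $332667$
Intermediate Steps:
$u = -1391$ ($u = 6 - 1397 = -1391$)
$r{\left(U \right)} = - 18 U$
$J = 307629$
$r{\left(u \right)} + J = \left(-18\right) \left(-1391\right) + 307629 = 25038 + 307629 = 332667$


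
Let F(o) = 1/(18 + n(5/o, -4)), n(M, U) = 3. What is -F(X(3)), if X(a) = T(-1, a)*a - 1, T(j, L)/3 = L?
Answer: -1/21 ≈ -0.047619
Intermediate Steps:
T(j, L) = 3*L
X(a) = -1 + 3*a² (X(a) = (3*a)*a - 1 = 3*a² - 1 = -1 + 3*a²)
F(o) = 1/21 (F(o) = 1/(18 + 3) = 1/21)
-F(X(3)) = -1*1/21 = -1/21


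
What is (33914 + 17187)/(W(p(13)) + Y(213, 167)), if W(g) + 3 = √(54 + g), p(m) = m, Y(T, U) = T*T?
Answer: 2318247966/2058073889 - 51101*√67/2058073889 ≈ 1.1262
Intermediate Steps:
Y(T, U) = T²
W(g) = -3 + √(54 + g)
(33914 + 17187)/(W(p(13)) + Y(213, 167)) = (33914 + 17187)/((-3 + √(54 + 13)) + 213²) = 51101/((-3 + √67) + 45369) = 51101/(45366 + √67)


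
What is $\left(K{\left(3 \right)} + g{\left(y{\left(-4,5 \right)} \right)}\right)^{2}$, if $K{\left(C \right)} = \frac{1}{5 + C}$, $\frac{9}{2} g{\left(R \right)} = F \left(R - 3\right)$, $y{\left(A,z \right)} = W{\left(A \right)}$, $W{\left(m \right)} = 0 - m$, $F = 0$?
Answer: $\frac{1}{64} \approx 0.015625$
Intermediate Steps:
$W{\left(m \right)} = - m$
$y{\left(A,z \right)} = - A$
$g{\left(R \right)} = 0$ ($g{\left(R \right)} = \frac{2 \cdot 0 \left(R - 3\right)}{9} = \frac{2 \cdot 0 \left(-3 + R\right)}{9} = \frac{2}{9} \cdot 0 = 0$)
$\left(K{\left(3 \right)} + g{\left(y{\left(-4,5 \right)} \right)}\right)^{2} = \left(\frac{1}{5 + 3} + 0\right)^{2} = \left(\frac{1}{8} + 0\right)^{2} = \left(\frac{1}{8}\right)^{2} = \frac{1}{64}$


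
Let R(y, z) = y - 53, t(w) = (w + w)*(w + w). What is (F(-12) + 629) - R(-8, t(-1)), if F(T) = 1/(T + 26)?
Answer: 9661/14 ≈ 690.07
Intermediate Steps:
t(w) = 4*w² (t(w) = (2*w)*(2*w) = 4*w²)
R(y, z) = -53 + y
F(T) = 1/(26 + T)
(F(-12) + 629) - R(-8, t(-1)) = (1/(26 - 12) + 629) - (-53 - 8) = (1/14 + 629) - 1*(-61) = (1/14 + 629) + 61 = 8807/14 + 61 = 9661/14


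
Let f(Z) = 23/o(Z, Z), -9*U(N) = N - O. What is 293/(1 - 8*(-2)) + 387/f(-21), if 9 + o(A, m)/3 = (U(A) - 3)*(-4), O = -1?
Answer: -109490/391 ≈ -280.03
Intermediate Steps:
U(N) = -⅑ - N/9 (U(N) = -(N - 1*(-1))/9 = -(N + 1)/9 = -(1 + N)/9 = -⅑ - N/9)
o(A, m) = 31/3 + 4*A/3 (o(A, m) = -27 + 3*(((-⅑ - A/9) - 3)*(-4)) = -27 + 3*((-28/9 - A/9)*(-4)) = -27 + 3*(112/9 + 4*A/9) = -27 + (112/3 + 4*A/3) = 31/3 + 4*A/3)
f(Z) = 23/(31/3 + 4*Z/3)
293/(1 - 8*(-2)) + 387/f(-21) = 293/(1 - 8*(-2)) + 387/((69/(31 + 4*(-21)))) = 293/(1 + 16) + 387/((69/(31 - 84))) = 293/17 + 387/((69/(-53))) = 293*(1/17) + 387/((69*(-1/53))) = 293/17 + 387/(-69/53) = 293/17 + 387*(-53/69) = 293/17 - 6837/23 = -109490/391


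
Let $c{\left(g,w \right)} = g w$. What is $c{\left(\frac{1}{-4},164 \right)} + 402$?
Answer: $361$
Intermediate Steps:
$c{\left(\frac{1}{-4},164 \right)} + 402 = \frac{1}{-4} \cdot 164 + 402 = \left(- \frac{1}{4}\right) 164 + 402 = -41 + 402 = 361$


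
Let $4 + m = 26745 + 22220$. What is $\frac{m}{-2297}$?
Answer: $- \frac{48961}{2297} \approx -21.315$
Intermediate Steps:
$m = 48961$ ($m = -4 + \left(26745 + 22220\right) = -4 + 48965 = 48961$)
$\frac{m}{-2297} = \frac{48961}{-2297} = 48961 \left(- \frac{1}{2297}\right) = - \frac{48961}{2297}$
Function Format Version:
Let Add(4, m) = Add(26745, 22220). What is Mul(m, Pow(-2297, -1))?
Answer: Rational(-48961, 2297) ≈ -21.315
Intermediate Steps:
m = 48961 (m = Add(-4, Add(26745, 22220)) = Add(-4, 48965) = 48961)
Mul(m, Pow(-2297, -1)) = Mul(48961, Pow(-2297, -1)) = Mul(48961, Rational(-1, 2297)) = Rational(-48961, 2297)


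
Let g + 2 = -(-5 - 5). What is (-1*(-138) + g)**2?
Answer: 21316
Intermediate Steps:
g = 8 (g = -2 - (-5 - 5) = -2 - 1*(-10) = -2 + 10 = 8)
(-1*(-138) + g)**2 = (-1*(-138) + 8)**2 = (138 + 8)**2 = 146**2 = 21316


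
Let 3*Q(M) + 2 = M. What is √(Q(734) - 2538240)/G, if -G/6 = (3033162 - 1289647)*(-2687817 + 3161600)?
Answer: -I*√634499/2478143301735 ≈ -3.2143e-10*I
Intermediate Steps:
Q(M) = -⅔ + M/3
G = -4956286603470 (G = -6*(3033162 - 1289647)*(-2687817 + 3161600) = -10461090*473783 = -6*826047767245 = -4956286603470)
√(Q(734) - 2538240)/G = √((-⅔ + (⅓)*734) - 2538240)/(-4956286603470) = √((-⅔ + 734/3) - 2538240)*(-1/4956286603470) = √(244 - 2538240)*(-1/4956286603470) = √(-2537996)*(-1/4956286603470) = (2*I*√634499)*(-1/4956286603470) = -I*√634499/2478143301735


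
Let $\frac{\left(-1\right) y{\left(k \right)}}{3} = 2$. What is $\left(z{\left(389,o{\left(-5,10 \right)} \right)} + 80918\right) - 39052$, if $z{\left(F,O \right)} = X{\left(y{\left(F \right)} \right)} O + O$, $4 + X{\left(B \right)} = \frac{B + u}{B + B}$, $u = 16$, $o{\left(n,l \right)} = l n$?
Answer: $\frac{126173}{3} \approx 42058.0$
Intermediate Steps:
$y{\left(k \right)} = -6$ ($y{\left(k \right)} = \left(-3\right) 2 = -6$)
$X{\left(B \right)} = -4 + \frac{16 + B}{2 B}$ ($X{\left(B \right)} = -4 + \frac{B + 16}{B + B} = -4 + \frac{16 + B}{2 B}$)
$z{\left(F,O \right)} = - \frac{23 O}{6}$ ($z{\left(F,O \right)} = \left(- \frac{7}{2} + \frac{8}{-6}\right) O + O = \left(- \frac{7}{2} + 8 \left(- \frac{1}{6}\right)\right) O + O = \left(- \frac{7}{2} - \frac{4}{3}\right) O + O = - \frac{29 O}{6} + O = - \frac{23 O}{6}$)
$\left(z{\left(389,o{\left(-5,10 \right)} \right)} + 80918\right) - 39052 = \left(- \frac{23 \cdot 10 \left(-5\right)}{6} + 80918\right) - 39052 = \left(\left(- \frac{23}{6}\right) \left(-50\right) + 80918\right) - 39052 = \left(\frac{575}{3} + 80918\right) - 39052 = \frac{243329}{3} - 39052 = \frac{126173}{3}$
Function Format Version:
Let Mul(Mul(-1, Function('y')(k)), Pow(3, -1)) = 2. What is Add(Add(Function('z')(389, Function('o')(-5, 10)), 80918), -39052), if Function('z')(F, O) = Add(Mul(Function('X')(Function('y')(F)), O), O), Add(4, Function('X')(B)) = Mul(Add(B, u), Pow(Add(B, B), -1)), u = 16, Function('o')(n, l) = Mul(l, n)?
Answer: Rational(126173, 3) ≈ 42058.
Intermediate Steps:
Function('y')(k) = -6 (Function('y')(k) = Mul(-3, 2) = -6)
Function('X')(B) = Add(-4, Mul(Rational(1, 2), Pow(B, -1), Add(16, B))) (Function('X')(B) = Add(-4, Mul(Add(B, 16), Pow(Add(B, B), -1))) = Add(-4, Mul(Add(16, B), Pow(Mul(2, B), -1))) = Add(-4, Mul(Add(16, B), Mul(Rational(1, 2), Pow(B, -1)))) = Add(-4, Mul(Rational(1, 2), Pow(B, -1), Add(16, B))))
Function('z')(F, O) = Mul(Rational(-23, 6), O) (Function('z')(F, O) = Add(Mul(Add(Rational(-7, 2), Mul(8, Pow(-6, -1))), O), O) = Add(Mul(Add(Rational(-7, 2), Mul(8, Rational(-1, 6))), O), O) = Add(Mul(Add(Rational(-7, 2), Rational(-4, 3)), O), O) = Add(Mul(Rational(-29, 6), O), O) = Mul(Rational(-23, 6), O))
Add(Add(Function('z')(389, Function('o')(-5, 10)), 80918), -39052) = Add(Add(Mul(Rational(-23, 6), Mul(10, -5)), 80918), -39052) = Add(Add(Mul(Rational(-23, 6), -50), 80918), -39052) = Add(Add(Rational(575, 3), 80918), -39052) = Add(Rational(243329, 3), -39052) = Rational(126173, 3)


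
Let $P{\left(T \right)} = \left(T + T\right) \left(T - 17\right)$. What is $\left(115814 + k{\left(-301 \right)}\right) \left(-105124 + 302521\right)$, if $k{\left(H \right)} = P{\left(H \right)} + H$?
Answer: $60590811753$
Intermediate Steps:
$P{\left(T \right)} = 2 T \left(-17 + T\right)$
$k{\left(H \right)} = H + 2 H \left(-17 + H\right)$ ($k{\left(H \right)} = 2 H \left(-17 + H\right) + H = H + 2 H \left(-17 + H\right)$)
$\left(115814 + k{\left(-301 \right)}\right) \left(-105124 + 302521\right) = \left(115814 - 301 \left(-33 + 2 \left(-301\right)\right)\right) \left(-105124 + 302521\right) = \left(115814 - 301 \left(-33 - 602\right)\right) 197397 = \left(115814 - -191135\right) 197397 = \left(115814 + 191135\right) 197397 = 306949 \cdot 197397 = 60590811753$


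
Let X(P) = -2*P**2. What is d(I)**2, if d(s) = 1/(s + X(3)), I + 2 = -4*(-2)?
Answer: 1/144 ≈ 0.0069444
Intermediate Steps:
I = 6 (I = -2 - 4*(-2) = -2 + 8 = 6)
d(s) = 1/(-18 + s) (d(s) = 1/(s - 2*3**2) = 1/(s - 2*9) = 1/(s - 18) = 1/(-18 + s))
d(I)**2 = (1/(-18 + 6))**2 = (1/(-12))**2 = (-1/12)**2 = 1/144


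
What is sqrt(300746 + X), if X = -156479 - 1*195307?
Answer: 4*I*sqrt(3190) ≈ 225.92*I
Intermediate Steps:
X = -351786 (X = -156479 - 195307 = -351786)
sqrt(300746 + X) = sqrt(300746 - 351786) = sqrt(-51040) = 4*I*sqrt(3190)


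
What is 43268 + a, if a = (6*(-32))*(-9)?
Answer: 44996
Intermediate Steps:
a = 1728 (a = -192*(-9) = 1728)
43268 + a = 43268 + 1728 = 44996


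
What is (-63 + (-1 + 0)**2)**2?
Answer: 3844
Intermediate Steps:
(-63 + (-1 + 0)**2)**2 = (-63 + (-1)**2)**2 = (-63 + 1)**2 = (-62)**2 = 3844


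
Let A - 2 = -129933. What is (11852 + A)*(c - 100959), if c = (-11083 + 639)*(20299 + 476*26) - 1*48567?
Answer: 40313023838854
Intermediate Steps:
A = -129931 (A = 2 - 129933 = -129931)
c = -341306267 (c = -10444*(20299 + 12376) - 48567 = -10444*32675 - 48567 = -341257700 - 48567 = -341306267)
(11852 + A)*(c - 100959) = (11852 - 129931)*(-341306267 - 100959) = -118079*(-341407226) = 40313023838854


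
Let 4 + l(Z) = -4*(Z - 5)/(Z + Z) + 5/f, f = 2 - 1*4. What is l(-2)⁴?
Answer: 531441/16 ≈ 33215.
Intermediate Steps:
f = -2 (f = 2 - 4 = -2)
l(Z) = -13/2 - 2*(-5 + Z)/Z (l(Z) = -4 + (-4*(Z - 5)/(Z + Z) + 5/(-2)) = -4 + (-4*(-5 + Z)/(2*Z) + 5*(-½)) = -4 + (-4*(-5 + Z)/(2*Z) - 5/2) = -4 + (-2*(-5 + Z)/Z - 5/2) = -4 + (-5/2 - 2*(-5 + Z)/Z) = -13/2 - 2*(-5 + Z)/Z)
l(-2)⁴ = (-17/2 + 10/(-2))⁴ = (-17/2 + 10*(-½))⁴ = (-17/2 - 5)⁴ = (-27/2)⁴ = 531441/16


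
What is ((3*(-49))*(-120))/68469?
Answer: 5880/22823 ≈ 0.25763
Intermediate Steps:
((3*(-49))*(-120))/68469 = -147*(-120)*(1/68469) = 17640*(1/68469) = 5880/22823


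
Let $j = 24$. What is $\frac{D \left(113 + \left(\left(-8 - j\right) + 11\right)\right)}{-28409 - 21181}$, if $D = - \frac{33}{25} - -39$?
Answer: $- \frac{14444}{206625} \approx -0.069904$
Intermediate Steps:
$D = \frac{942}{25}$ ($D = \left(-33\right) \frac{1}{25} + 39 = - \frac{33}{25} + 39 = \frac{942}{25} \approx 37.68$)
$\frac{D \left(113 + \left(\left(-8 - j\right) + 11\right)\right)}{-28409 - 21181} = \frac{\frac{942}{25} \left(113 + \left(\left(-8 - 24\right) + 11\right)\right)}{-28409 - 21181} = \frac{\frac{942}{25} \left(113 + \left(-32 + 11\right)\right)}{-49590} = \frac{942 \left(113 - 21\right)}{25} \left(- \frac{1}{49590}\right) = \frac{942}{25} \cdot 92 \left(- \frac{1}{49590}\right) = \frac{86664}{25} \left(- \frac{1}{49590}\right) = - \frac{14444}{206625}$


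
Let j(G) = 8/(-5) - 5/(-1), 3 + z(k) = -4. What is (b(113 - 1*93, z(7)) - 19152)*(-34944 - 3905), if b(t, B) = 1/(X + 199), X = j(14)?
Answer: 752964286331/1012 ≈ 7.4404e+8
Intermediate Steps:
z(k) = -7 (z(k) = -3 - 4 = -7)
j(G) = 17/5 (j(G) = 8*(-1/5) - 5*(-1) = -8/5 + 5 = 17/5)
X = 17/5 ≈ 3.4000
b(t, B) = 5/1012 (b(t, B) = 1/(17/5 + 199) = 1/(1012/5) = 5/1012)
(b(113 - 1*93, z(7)) - 19152)*(-34944 - 3905) = (5/1012 - 19152)*(-34944 - 3905) = -19381819/1012*(-38849) = 752964286331/1012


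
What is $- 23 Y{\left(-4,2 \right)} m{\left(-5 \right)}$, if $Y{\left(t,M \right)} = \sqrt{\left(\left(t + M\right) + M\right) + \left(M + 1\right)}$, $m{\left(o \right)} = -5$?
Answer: $115 \sqrt{3} \approx 199.19$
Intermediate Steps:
$Y{\left(t,M \right)} = \sqrt{1 + t + 3 M}$ ($Y{\left(t,M \right)} = \sqrt{\left(\left(M + t\right) + M\right) + \left(1 + M\right)} = \sqrt{\left(t + 2 M\right) + \left(1 + M\right)} = \sqrt{1 + t + 3 M}$)
$- 23 Y{\left(-4,2 \right)} m{\left(-5 \right)} = - 23 \sqrt{1 - 4 + 3 \cdot 2} \left(-5\right) = - 23 \sqrt{1 - 4 + 6} \left(-5\right) = - 23 \sqrt{3} \left(-5\right) = 115 \sqrt{3}$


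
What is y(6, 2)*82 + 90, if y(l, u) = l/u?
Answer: 336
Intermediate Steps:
y(6, 2)*82 + 90 = (6/2)*82 + 90 = (6*(½))*82 + 90 = 3*82 + 90 = 246 + 90 = 336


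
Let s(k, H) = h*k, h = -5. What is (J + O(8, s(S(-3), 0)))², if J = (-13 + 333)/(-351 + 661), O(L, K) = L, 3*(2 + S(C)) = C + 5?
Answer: 78400/961 ≈ 81.582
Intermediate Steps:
S(C) = -⅓ + C/3 (S(C) = -2 + (C + 5)/3 = -2 + (5 + C)/3 = -2 + (5/3 + C/3) = -⅓ + C/3)
s(k, H) = -5*k
J = 32/31 (J = 320/310 = 320*(1/310) = 32/31 ≈ 1.0323)
(J + O(8, s(S(-3), 0)))² = (32/31 + 8)² = (280/31)² = 78400/961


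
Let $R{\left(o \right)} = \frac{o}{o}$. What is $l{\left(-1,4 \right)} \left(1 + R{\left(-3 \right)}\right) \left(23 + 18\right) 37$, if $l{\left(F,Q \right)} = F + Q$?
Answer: $9102$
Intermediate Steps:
$R{\left(o \right)} = 1$
$l{\left(-1,4 \right)} \left(1 + R{\left(-3 \right)}\right) \left(23 + 18\right) 37 = \left(-1 + 4\right) \left(1 + 1\right) \left(23 + 18\right) 37 = 3 \cdot 2 \cdot 41 \cdot 37 = 3 \cdot 82 \cdot 37 = 246 \cdot 37 = 9102$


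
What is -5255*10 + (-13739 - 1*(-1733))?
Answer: -64556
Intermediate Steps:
-5255*10 + (-13739 - 1*(-1733)) = -52550 + (-13739 + 1733) = -52550 - 12006 = -64556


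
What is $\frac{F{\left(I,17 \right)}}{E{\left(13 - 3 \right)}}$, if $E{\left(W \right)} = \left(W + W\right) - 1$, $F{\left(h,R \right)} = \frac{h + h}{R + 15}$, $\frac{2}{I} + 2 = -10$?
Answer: $- \frac{1}{1824} \approx -0.00054825$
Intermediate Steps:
$I = - \frac{1}{6}$ ($I = \frac{2}{-2 - 10} = \frac{2}{-12} = 2 \left(- \frac{1}{12}\right) = - \frac{1}{6} \approx -0.16667$)
$F{\left(h,R \right)} = \frac{2 h}{15 + R}$
$E{\left(W \right)} = -1 + 2 W$ ($E{\left(W \right)} = 2 W - 1 = -1 + 2 W$)
$\frac{F{\left(I,17 \right)}}{E{\left(13 - 3 \right)}} = \frac{2 \left(- \frac{1}{6}\right) \frac{1}{15 + 17}}{-1 + 2 \left(13 - 3\right)} = \frac{2 \left(- \frac{1}{6}\right) \frac{1}{32}}{-1 + 2 \cdot 10} = \frac{2 \left(- \frac{1}{6}\right) \frac{1}{32}}{-1 + 20} = - \frac{1}{96 \cdot 19} = \left(- \frac{1}{96}\right) \frac{1}{19} = - \frac{1}{1824}$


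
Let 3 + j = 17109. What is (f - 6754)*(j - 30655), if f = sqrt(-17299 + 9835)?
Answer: 91509946 - 27098*I*sqrt(1866) ≈ 9.151e+7 - 1.1706e+6*I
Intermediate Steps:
f = 2*I*sqrt(1866) (f = sqrt(-7464) = 2*I*sqrt(1866) ≈ 86.394*I)
j = 17106 (j = -3 + 17109 = 17106)
(f - 6754)*(j - 30655) = (2*I*sqrt(1866) - 6754)*(17106 - 30655) = (-6754 + 2*I*sqrt(1866))*(-13549) = 91509946 - 27098*I*sqrt(1866)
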